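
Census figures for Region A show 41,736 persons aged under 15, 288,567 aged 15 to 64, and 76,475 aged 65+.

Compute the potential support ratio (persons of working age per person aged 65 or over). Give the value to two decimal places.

Potential support ratio = 288,567 / 76,475 = 3.77

Potential support ratio: 3.77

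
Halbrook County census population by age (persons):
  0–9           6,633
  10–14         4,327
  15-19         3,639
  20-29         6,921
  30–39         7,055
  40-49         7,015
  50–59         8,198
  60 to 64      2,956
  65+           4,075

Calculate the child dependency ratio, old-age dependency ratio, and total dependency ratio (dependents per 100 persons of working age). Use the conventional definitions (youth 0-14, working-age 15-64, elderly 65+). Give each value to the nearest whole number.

Youth dependency ratio: 31
Old-age dependency ratio: 11
Total dependency ratio: 42

0–14: 6,633 + 4,327 = 10,960
15–64: 3,639 + 6,921 + 7,055 + 7,015 + 8,198 + 2,956 = 35,784
65+: 4,075
Youth dependency ratio = 10,960 / 35,784 × 100 = 31
Old-age dependency ratio = 4,075 / 35,784 × 100 = 11
Total dependency ratio = (10,960 + 4,075) / 35,784 × 100 = 15,035 / 35,784 × 100 = 42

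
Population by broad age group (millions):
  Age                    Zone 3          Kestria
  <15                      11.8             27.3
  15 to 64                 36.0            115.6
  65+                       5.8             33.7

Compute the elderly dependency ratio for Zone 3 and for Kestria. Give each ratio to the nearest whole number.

Zone 3: 5.8 / 36.0 × 100 = 16
Kestria: 33.7 / 115.6 × 100 = 29

Zone 3: 16
Kestria: 29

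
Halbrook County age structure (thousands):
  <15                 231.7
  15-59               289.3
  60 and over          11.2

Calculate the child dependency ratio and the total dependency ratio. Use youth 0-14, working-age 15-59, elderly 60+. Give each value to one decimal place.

Youth dependency ratio = 231.7 / 289.3 × 100 = 80.1
Total dependency ratio = (231.7 + 11.2) / 289.3 × 100 = 242.9 / 289.3 × 100 = 84.0

Youth dependency ratio: 80.1
Total dependency ratio: 84.0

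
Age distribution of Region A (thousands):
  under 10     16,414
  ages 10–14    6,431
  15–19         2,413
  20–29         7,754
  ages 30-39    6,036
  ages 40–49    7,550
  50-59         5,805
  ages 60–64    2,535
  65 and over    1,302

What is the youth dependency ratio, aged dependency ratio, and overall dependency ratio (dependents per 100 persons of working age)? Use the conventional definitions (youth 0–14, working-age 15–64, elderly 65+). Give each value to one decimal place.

0–14: 16,414 + 6,431 = 22,845
15–64: 2,413 + 7,754 + 6,036 + 7,550 + 5,805 + 2,535 = 32,093
65+: 1,302
Youth dependency ratio = 22,845 / 32,093 × 100 = 71.2
Old-age dependency ratio = 1,302 / 32,093 × 100 = 4.1
Total dependency ratio = (22,845 + 1,302) / 32,093 × 100 = 24,147 / 32,093 × 100 = 75.2

Youth dependency ratio: 71.2
Old-age dependency ratio: 4.1
Total dependency ratio: 75.2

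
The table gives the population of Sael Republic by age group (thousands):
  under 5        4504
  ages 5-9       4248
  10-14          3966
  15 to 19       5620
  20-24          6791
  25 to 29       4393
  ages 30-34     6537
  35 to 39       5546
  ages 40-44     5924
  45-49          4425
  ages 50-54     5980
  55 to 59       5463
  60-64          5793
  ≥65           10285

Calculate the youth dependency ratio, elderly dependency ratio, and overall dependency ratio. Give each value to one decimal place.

0–14: 4504 + 4248 + 3966 = 12718
15–64: 5620 + 6791 + 4393 + 6537 + 5546 + 5924 + 4425 + 5980 + 5463 + 5793 = 56472
65+: 10285
Youth dependency ratio = 12718 / 56472 × 100 = 22.5
Old-age dependency ratio = 10285 / 56472 × 100 = 18.2
Total dependency ratio = (12718 + 10285) / 56472 × 100 = 23003 / 56472 × 100 = 40.7

Youth dependency ratio: 22.5
Old-age dependency ratio: 18.2
Total dependency ratio: 40.7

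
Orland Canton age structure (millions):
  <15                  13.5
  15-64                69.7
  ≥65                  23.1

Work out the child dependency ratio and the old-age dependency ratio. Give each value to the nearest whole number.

Youth dependency ratio = 13.5 / 69.7 × 100 = 19
Old-age dependency ratio = 23.1 / 69.7 × 100 = 33

Youth dependency ratio: 19
Old-age dependency ratio: 33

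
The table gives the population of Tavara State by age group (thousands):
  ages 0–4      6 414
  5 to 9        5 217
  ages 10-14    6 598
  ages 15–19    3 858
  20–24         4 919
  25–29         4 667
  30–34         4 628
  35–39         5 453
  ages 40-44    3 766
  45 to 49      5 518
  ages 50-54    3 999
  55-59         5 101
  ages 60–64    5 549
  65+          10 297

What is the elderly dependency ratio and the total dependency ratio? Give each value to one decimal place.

Old-age dependency ratio: 21.7
Total dependency ratio: 60.1

0–14: 6 414 + 5 217 + 6 598 = 18 229
15–64: 3 858 + 4 919 + 4 667 + 4 628 + 5 453 + 3 766 + 5 518 + 3 999 + 5 101 + 5 549 = 47 458
65+: 10 297
Old-age dependency ratio = 10 297 / 47 458 × 100 = 21.7
Total dependency ratio = (18 229 + 10 297) / 47 458 × 100 = 28 526 / 47 458 × 100 = 60.1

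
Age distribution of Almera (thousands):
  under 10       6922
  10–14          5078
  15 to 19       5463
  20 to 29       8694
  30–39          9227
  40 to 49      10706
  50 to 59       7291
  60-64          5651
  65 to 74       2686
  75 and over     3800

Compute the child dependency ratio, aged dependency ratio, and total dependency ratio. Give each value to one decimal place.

0–14: 6922 + 5078 = 12000
15–64: 5463 + 8694 + 9227 + 10706 + 7291 + 5651 = 47032
65+: 2686 + 3800 = 6486
Youth dependency ratio = 12000 / 47032 × 100 = 25.5
Old-age dependency ratio = 6486 / 47032 × 100 = 13.8
Total dependency ratio = (12000 + 6486) / 47032 × 100 = 18486 / 47032 × 100 = 39.3

Youth dependency ratio: 25.5
Old-age dependency ratio: 13.8
Total dependency ratio: 39.3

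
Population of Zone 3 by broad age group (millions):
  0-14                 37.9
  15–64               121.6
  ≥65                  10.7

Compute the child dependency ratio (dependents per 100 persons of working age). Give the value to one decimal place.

Youth dependency ratio = 37.9 / 121.6 × 100 = 31.2

Youth dependency ratio: 31.2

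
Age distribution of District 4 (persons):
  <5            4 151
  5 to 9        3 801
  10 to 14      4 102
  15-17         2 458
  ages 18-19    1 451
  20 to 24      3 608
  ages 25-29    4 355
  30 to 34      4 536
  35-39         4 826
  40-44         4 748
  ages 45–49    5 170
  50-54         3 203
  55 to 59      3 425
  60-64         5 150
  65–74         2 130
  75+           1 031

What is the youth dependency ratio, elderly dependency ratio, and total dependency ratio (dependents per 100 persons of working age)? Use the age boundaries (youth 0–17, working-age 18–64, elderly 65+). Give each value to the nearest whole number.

0–17: 4 151 + 3 801 + 4 102 + 2 458 = 14 512
18–64: 1 451 + 3 608 + 4 355 + 4 536 + 4 826 + 4 748 + 5 170 + 3 203 + 3 425 + 5 150 = 40 472
65+: 2 130 + 1 031 = 3 161
Youth dependency ratio = 14 512 / 40 472 × 100 = 36
Old-age dependency ratio = 3 161 / 40 472 × 100 = 8
Total dependency ratio = (14 512 + 3 161) / 40 472 × 100 = 17 673 / 40 472 × 100 = 44

Youth dependency ratio: 36
Old-age dependency ratio: 8
Total dependency ratio: 44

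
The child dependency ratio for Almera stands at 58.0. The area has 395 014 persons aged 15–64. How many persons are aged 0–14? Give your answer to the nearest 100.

Youth dependency ratio = youth / working-age × 100
58.0 = Y / 395 014 × 100
⇒ 229 100

Aged 0–14: 229 100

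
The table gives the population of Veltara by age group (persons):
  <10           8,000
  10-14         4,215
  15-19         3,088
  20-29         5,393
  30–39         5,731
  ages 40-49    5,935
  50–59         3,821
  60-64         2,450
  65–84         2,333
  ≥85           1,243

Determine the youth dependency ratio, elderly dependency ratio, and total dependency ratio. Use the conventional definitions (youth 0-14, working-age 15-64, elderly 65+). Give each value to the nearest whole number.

Youth dependency ratio: 46
Old-age dependency ratio: 14
Total dependency ratio: 60

0–14: 8,000 + 4,215 = 12,215
15–64: 3,088 + 5,393 + 5,731 + 5,935 + 3,821 + 2,450 = 26,418
65+: 2,333 + 1,243 = 3,576
Youth dependency ratio = 12,215 / 26,418 × 100 = 46
Old-age dependency ratio = 3,576 / 26,418 × 100 = 14
Total dependency ratio = (12,215 + 3,576) / 26,418 × 100 = 15,791 / 26,418 × 100 = 60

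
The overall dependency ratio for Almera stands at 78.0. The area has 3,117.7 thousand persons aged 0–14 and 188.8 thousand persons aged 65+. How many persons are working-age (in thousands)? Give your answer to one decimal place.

Total dependency ratio = (youth + elderly) / working-age × 100
78.0 = (3,117.7 + 188.8) / W × 100
⇒ 4,239.1

Working-age: 4,239.1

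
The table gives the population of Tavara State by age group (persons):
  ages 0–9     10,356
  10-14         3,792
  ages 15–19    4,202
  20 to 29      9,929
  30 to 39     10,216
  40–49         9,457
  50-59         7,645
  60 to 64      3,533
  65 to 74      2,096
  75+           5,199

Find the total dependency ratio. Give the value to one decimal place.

Total dependency ratio: 47.7

0–14: 10,356 + 3,792 = 14,148
15–64: 4,202 + 9,929 + 10,216 + 9,457 + 7,645 + 3,533 = 44,982
65+: 2,096 + 5,199 = 7,295
Total dependency ratio = (14,148 + 7,295) / 44,982 × 100 = 21,443 / 44,982 × 100 = 47.7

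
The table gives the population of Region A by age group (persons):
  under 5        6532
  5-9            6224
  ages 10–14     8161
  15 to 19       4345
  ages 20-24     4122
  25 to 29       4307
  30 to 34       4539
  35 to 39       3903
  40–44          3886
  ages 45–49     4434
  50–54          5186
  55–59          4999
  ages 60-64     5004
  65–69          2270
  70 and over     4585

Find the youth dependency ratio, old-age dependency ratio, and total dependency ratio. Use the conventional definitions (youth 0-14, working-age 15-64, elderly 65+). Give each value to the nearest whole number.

0–14: 6532 + 6224 + 8161 = 20917
15–64: 4345 + 4122 + 4307 + 4539 + 3903 + 3886 + 4434 + 5186 + 4999 + 5004 = 44725
65+: 2270 + 4585 = 6855
Youth dependency ratio = 20917 / 44725 × 100 = 47
Old-age dependency ratio = 6855 / 44725 × 100 = 15
Total dependency ratio = (20917 + 6855) / 44725 × 100 = 27772 / 44725 × 100 = 62

Youth dependency ratio: 47
Old-age dependency ratio: 15
Total dependency ratio: 62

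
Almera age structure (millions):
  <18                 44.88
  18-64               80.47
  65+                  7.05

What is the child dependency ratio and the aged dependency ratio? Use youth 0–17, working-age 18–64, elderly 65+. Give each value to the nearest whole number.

Youth dependency ratio = 44.88 / 80.47 × 100 = 56
Old-age dependency ratio = 7.05 / 80.47 × 100 = 9

Youth dependency ratio: 56
Old-age dependency ratio: 9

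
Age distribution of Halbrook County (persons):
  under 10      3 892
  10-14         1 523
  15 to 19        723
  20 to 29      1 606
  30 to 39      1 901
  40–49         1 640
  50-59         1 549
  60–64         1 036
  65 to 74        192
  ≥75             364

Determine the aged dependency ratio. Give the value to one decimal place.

0–14: 3 892 + 1 523 = 5 415
15–64: 723 + 1 606 + 1 901 + 1 640 + 1 549 + 1 036 = 8 455
65+: 192 + 364 = 556
Old-age dependency ratio = 556 / 8 455 × 100 = 6.6

Old-age dependency ratio: 6.6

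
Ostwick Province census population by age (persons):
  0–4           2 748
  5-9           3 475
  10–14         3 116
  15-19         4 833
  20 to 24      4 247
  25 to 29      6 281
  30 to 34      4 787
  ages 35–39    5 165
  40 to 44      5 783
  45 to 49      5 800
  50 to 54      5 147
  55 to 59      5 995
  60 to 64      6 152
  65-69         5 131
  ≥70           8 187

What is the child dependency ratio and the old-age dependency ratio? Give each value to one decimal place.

0–14: 2 748 + 3 475 + 3 116 = 9 339
15–64: 4 833 + 4 247 + 6 281 + 4 787 + 5 165 + 5 783 + 5 800 + 5 147 + 5 995 + 6 152 = 54 190
65+: 5 131 + 8 187 = 13 318
Youth dependency ratio = 9 339 / 54 190 × 100 = 17.2
Old-age dependency ratio = 13 318 / 54 190 × 100 = 24.6

Youth dependency ratio: 17.2
Old-age dependency ratio: 24.6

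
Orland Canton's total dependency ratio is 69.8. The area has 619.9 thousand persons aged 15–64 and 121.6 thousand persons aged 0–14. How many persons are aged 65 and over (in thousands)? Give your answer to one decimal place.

Aged 65 and over: 311.1

Total dependency ratio = (youth + elderly) / working-age × 100
69.8 = (121.6 + E) / 619.9 × 100
⇒ 311.1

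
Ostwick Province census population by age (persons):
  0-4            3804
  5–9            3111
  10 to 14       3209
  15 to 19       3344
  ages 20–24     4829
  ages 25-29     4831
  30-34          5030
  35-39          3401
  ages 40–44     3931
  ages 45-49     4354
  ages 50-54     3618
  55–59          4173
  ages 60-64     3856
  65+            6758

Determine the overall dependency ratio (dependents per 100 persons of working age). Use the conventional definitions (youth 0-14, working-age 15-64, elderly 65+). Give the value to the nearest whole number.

0–14: 3804 + 3111 + 3209 = 10124
15–64: 3344 + 4829 + 4831 + 5030 + 3401 + 3931 + 4354 + 3618 + 4173 + 3856 = 41367
65+: 6758
Total dependency ratio = (10124 + 6758) / 41367 × 100 = 16882 / 41367 × 100 = 41

Total dependency ratio: 41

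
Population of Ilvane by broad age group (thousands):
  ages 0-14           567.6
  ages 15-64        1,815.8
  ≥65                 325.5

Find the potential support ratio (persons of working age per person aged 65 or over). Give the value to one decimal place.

Potential support ratio = 1,815.8 / 325.5 = 5.6

Potential support ratio: 5.6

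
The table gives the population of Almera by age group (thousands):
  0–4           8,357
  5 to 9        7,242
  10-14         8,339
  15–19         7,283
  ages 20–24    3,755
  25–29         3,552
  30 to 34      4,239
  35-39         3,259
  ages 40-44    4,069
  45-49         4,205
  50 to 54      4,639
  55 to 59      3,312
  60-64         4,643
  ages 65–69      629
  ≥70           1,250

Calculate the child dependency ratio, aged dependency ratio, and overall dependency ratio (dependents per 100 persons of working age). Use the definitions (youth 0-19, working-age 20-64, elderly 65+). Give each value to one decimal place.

Youth dependency ratio: 87.5
Old-age dependency ratio: 5.3
Total dependency ratio: 92.8

0–19: 8,357 + 7,242 + 8,339 + 7,283 = 31,221
20–64: 3,755 + 3,552 + 4,239 + 3,259 + 4,069 + 4,205 + 4,639 + 3,312 + 4,643 = 35,673
65+: 629 + 1,250 = 1,879
Youth dependency ratio = 31,221 / 35,673 × 100 = 87.5
Old-age dependency ratio = 1,879 / 35,673 × 100 = 5.3
Total dependency ratio = (31,221 + 1,879) / 35,673 × 100 = 33,100 / 35,673 × 100 = 92.8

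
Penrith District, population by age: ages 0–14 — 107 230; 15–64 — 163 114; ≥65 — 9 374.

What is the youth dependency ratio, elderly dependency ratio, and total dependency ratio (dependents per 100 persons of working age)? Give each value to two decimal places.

Youth dependency ratio = 107 230 / 163 114 × 100 = 65.74
Old-age dependency ratio = 9 374 / 163 114 × 100 = 5.75
Total dependency ratio = (107 230 + 9 374) / 163 114 × 100 = 116 604 / 163 114 × 100 = 71.49

Youth dependency ratio: 65.74
Old-age dependency ratio: 5.75
Total dependency ratio: 71.49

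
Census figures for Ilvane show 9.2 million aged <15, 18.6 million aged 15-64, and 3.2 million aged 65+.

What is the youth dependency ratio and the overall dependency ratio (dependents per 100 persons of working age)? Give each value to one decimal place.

Youth dependency ratio = 9.2 / 18.6 × 100 = 49.5
Total dependency ratio = (9.2 + 3.2) / 18.6 × 100 = 12.4 / 18.6 × 100 = 66.7

Youth dependency ratio: 49.5
Total dependency ratio: 66.7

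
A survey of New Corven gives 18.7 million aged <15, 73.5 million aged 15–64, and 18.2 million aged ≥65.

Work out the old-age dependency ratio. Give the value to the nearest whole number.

Old-age dependency ratio: 25

Old-age dependency ratio = 18.2 / 73.5 × 100 = 25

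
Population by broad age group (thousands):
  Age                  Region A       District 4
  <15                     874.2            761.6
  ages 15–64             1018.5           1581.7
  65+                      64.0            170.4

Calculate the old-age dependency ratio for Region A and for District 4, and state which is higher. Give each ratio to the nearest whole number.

Region A: 6
District 4: 11
Higher: District 4

Region A: 64.0 / 1018.5 × 100 = 6
District 4: 170.4 / 1581.7 × 100 = 11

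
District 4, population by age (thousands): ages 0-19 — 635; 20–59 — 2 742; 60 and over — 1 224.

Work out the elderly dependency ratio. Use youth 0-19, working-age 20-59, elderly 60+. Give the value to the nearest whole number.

Old-age dependency ratio = 1 224 / 2 742 × 100 = 45

Old-age dependency ratio: 45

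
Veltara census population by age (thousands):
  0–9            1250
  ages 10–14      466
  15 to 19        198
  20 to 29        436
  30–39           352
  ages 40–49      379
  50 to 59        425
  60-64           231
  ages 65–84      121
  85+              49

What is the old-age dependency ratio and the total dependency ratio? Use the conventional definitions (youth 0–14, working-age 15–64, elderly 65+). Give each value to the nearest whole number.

0–14: 1250 + 466 = 1716
15–64: 198 + 436 + 352 + 379 + 425 + 231 = 2021
65+: 121 + 49 = 170
Old-age dependency ratio = 170 / 2021 × 100 = 8
Total dependency ratio = (1716 + 170) / 2021 × 100 = 1886 / 2021 × 100 = 93

Old-age dependency ratio: 8
Total dependency ratio: 93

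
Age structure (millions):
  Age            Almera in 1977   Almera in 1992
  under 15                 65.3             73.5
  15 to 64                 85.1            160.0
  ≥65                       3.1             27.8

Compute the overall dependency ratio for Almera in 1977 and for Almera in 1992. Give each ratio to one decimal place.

Almera in 1977: (65.3 + 3.1) / 85.1 × 100 = 68.4 / 85.1 × 100 = 80.4
Almera in 1992: (73.5 + 27.8) / 160.0 × 100 = 101.3 / 160.0 × 100 = 63.3

Almera in 1977: 80.4
Almera in 1992: 63.3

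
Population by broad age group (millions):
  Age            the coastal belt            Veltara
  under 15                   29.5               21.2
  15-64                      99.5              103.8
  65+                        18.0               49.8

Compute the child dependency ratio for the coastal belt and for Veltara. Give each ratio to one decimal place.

the coastal belt: 29.6
Veltara: 20.4

the coastal belt: 29.5 / 99.5 × 100 = 29.6
Veltara: 21.2 / 103.8 × 100 = 20.4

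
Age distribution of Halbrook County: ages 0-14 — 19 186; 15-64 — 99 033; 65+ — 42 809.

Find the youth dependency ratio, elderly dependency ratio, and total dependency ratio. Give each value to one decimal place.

Youth dependency ratio: 19.4
Old-age dependency ratio: 43.2
Total dependency ratio: 62.6

Youth dependency ratio = 19 186 / 99 033 × 100 = 19.4
Old-age dependency ratio = 42 809 / 99 033 × 100 = 43.2
Total dependency ratio = (19 186 + 42 809) / 99 033 × 100 = 61 995 / 99 033 × 100 = 62.6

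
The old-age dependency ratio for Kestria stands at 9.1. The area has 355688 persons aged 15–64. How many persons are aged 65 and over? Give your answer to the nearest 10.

Aged 65 and over: 32370

Old-age dependency ratio = elderly / working-age × 100
9.1 = E / 355688 × 100
⇒ 32370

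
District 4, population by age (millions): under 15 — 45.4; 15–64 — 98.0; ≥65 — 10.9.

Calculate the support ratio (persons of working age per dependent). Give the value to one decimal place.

Support ratio = 98.0 / (45.4 + 10.9) = 98.0 / 56.3 = 1.7

Support ratio: 1.7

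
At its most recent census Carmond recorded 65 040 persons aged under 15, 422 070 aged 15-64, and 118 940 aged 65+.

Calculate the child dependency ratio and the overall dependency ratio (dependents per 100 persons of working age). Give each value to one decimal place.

Youth dependency ratio = 65 040 / 422 070 × 100 = 15.4
Total dependency ratio = (65 040 + 118 940) / 422 070 × 100 = 183 980 / 422 070 × 100 = 43.6

Youth dependency ratio: 15.4
Total dependency ratio: 43.6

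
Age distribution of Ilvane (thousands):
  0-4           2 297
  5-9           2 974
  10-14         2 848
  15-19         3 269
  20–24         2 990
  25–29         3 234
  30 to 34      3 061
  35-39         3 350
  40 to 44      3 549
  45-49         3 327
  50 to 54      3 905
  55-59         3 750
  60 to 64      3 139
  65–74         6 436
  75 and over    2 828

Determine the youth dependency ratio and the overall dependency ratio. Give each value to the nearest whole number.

0–14: 2 297 + 2 974 + 2 848 = 8 119
15–64: 3 269 + 2 990 + 3 234 + 3 061 + 3 350 + 3 549 + 3 327 + 3 905 + 3 750 + 3 139 = 33 574
65+: 6 436 + 2 828 = 9 264
Youth dependency ratio = 8 119 / 33 574 × 100 = 24
Total dependency ratio = (8 119 + 9 264) / 33 574 × 100 = 17 383 / 33 574 × 100 = 52

Youth dependency ratio: 24
Total dependency ratio: 52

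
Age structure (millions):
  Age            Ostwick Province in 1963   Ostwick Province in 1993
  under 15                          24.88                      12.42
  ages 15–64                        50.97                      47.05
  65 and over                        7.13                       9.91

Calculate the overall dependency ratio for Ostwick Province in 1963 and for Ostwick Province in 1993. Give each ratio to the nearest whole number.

Ostwick Province in 1963: (24.88 + 7.13) / 50.97 × 100 = 32.01 / 50.97 × 100 = 63
Ostwick Province in 1993: (12.42 + 9.91) / 47.05 × 100 = 22.33 / 47.05 × 100 = 47

Ostwick Province in 1963: 63
Ostwick Province in 1993: 47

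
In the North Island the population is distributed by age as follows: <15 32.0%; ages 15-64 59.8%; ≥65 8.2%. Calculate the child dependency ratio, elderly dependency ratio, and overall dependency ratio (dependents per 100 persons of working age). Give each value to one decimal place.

Youth dependency ratio = 32.0 / 59.8 × 100 = 53.5
Old-age dependency ratio = 8.2 / 59.8 × 100 = 13.7
Total dependency ratio = (32.0 + 8.2) / 59.8 × 100 = 40.2 / 59.8 × 100 = 67.2

Youth dependency ratio: 53.5
Old-age dependency ratio: 13.7
Total dependency ratio: 67.2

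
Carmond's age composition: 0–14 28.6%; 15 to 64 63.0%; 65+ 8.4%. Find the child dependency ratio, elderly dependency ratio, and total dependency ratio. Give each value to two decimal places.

Youth dependency ratio: 45.40
Old-age dependency ratio: 13.33
Total dependency ratio: 58.73

Youth dependency ratio = 28.6 / 63.0 × 100 = 45.40
Old-age dependency ratio = 8.4 / 63.0 × 100 = 13.33
Total dependency ratio = (28.6 + 8.4) / 63.0 × 100 = 37.0 / 63.0 × 100 = 58.73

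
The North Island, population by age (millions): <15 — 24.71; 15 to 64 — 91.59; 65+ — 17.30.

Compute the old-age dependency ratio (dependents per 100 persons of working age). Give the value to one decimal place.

Old-age dependency ratio = 17.30 / 91.59 × 100 = 18.9

Old-age dependency ratio: 18.9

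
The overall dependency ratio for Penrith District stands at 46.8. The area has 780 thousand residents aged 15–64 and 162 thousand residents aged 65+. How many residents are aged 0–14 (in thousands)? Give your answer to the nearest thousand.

Total dependency ratio = (youth + elderly) / working-age × 100
46.8 = (Y + 162) / 780 × 100
⇒ 203

Aged 0–14: 203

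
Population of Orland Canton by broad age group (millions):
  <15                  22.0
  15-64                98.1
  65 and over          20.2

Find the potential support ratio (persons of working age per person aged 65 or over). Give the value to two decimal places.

Potential support ratio = 98.1 / 20.2 = 4.86

Potential support ratio: 4.86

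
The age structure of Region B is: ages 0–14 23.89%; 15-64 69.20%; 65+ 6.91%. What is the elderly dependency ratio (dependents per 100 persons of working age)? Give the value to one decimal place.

Old-age dependency ratio = 6.91 / 69.20 × 100 = 10.0

Old-age dependency ratio: 10.0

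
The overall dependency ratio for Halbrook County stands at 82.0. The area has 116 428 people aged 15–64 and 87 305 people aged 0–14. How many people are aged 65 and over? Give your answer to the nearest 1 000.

Total dependency ratio = (youth + elderly) / working-age × 100
82.0 = (87 305 + E) / 116 428 × 100
⇒ 8 000

Aged 65 and over: 8 000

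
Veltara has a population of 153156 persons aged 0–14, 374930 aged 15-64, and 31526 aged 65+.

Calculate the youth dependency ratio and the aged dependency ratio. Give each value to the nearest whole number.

Youth dependency ratio = 153156 / 374930 × 100 = 41
Old-age dependency ratio = 31526 / 374930 × 100 = 8

Youth dependency ratio: 41
Old-age dependency ratio: 8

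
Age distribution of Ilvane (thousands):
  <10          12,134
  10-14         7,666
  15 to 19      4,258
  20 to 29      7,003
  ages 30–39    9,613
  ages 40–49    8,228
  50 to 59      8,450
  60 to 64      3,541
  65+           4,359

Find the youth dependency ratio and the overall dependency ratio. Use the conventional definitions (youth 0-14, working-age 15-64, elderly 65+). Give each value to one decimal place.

Youth dependency ratio: 48.2
Total dependency ratio: 58.8

0–14: 12,134 + 7,666 = 19,800
15–64: 4,258 + 7,003 + 9,613 + 8,228 + 8,450 + 3,541 = 41,093
65+: 4,359
Youth dependency ratio = 19,800 / 41,093 × 100 = 48.2
Total dependency ratio = (19,800 + 4,359) / 41,093 × 100 = 24,159 / 41,093 × 100 = 58.8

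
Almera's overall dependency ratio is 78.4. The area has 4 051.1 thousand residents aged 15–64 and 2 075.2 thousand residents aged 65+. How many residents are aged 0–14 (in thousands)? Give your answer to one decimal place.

Total dependency ratio = (youth + elderly) / working-age × 100
78.4 = (Y + 2 075.2) / 4 051.1 × 100
⇒ 1 100.9

Aged 0–14: 1 100.9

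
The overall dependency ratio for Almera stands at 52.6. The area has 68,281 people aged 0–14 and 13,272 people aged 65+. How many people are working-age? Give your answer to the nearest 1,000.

Total dependency ratio = (youth + elderly) / working-age × 100
52.6 = (68,281 + 13,272) / W × 100
⇒ 155,000

Working-age: 155,000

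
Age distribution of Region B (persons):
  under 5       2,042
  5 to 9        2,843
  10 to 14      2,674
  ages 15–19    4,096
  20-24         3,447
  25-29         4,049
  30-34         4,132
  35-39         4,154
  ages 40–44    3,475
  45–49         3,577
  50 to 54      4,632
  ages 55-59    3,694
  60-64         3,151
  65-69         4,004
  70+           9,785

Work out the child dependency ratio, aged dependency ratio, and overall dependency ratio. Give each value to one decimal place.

0–14: 2,042 + 2,843 + 2,674 = 7,559
15–64: 4,096 + 3,447 + 4,049 + 4,132 + 4,154 + 3,475 + 3,577 + 4,632 + 3,694 + 3,151 = 38,407
65+: 4,004 + 9,785 = 13,789
Youth dependency ratio = 7,559 / 38,407 × 100 = 19.7
Old-age dependency ratio = 13,789 / 38,407 × 100 = 35.9
Total dependency ratio = (7,559 + 13,789) / 38,407 × 100 = 21,348 / 38,407 × 100 = 55.6

Youth dependency ratio: 19.7
Old-age dependency ratio: 35.9
Total dependency ratio: 55.6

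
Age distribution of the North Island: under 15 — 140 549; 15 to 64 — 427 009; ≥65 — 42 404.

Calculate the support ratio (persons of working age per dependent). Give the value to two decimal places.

Support ratio = 427 009 / (140 549 + 42 404) = 427 009 / 182 953 = 2.33

Support ratio: 2.33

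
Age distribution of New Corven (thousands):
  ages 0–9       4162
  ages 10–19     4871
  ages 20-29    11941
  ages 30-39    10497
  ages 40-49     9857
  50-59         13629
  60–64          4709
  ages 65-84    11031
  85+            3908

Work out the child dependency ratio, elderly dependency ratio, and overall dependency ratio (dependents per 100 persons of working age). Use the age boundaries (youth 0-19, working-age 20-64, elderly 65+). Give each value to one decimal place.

Youth dependency ratio: 17.8
Old-age dependency ratio: 29.5
Total dependency ratio: 47.3

0–19: 4162 + 4871 = 9033
20–64: 11941 + 10497 + 9857 + 13629 + 4709 = 50633
65+: 11031 + 3908 = 14939
Youth dependency ratio = 9033 / 50633 × 100 = 17.8
Old-age dependency ratio = 14939 / 50633 × 100 = 29.5
Total dependency ratio = (9033 + 14939) / 50633 × 100 = 23972 / 50633 × 100 = 47.3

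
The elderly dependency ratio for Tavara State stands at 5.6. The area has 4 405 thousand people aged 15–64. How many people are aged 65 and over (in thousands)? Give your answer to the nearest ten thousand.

Aged 65 and over: 250

Old-age dependency ratio = elderly / working-age × 100
5.6 = E / 4 405 × 100
⇒ 250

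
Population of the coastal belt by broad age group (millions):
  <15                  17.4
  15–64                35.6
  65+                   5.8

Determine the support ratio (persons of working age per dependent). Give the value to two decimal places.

Support ratio: 1.53

Support ratio = 35.6 / (17.4 + 5.8) = 35.6 / 23.2 = 1.53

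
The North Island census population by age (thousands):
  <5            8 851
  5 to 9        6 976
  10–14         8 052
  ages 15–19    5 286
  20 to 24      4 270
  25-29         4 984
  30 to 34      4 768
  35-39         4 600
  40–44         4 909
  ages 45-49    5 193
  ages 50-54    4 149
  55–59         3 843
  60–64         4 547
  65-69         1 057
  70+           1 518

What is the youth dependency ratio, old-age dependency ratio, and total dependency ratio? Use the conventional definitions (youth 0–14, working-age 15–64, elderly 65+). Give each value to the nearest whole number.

Youth dependency ratio: 51
Old-age dependency ratio: 6
Total dependency ratio: 57

0–14: 8 851 + 6 976 + 8 052 = 23 879
15–64: 5 286 + 4 270 + 4 984 + 4 768 + 4 600 + 4 909 + 5 193 + 4 149 + 3 843 + 4 547 = 46 549
65+: 1 057 + 1 518 = 2 575
Youth dependency ratio = 23 879 / 46 549 × 100 = 51
Old-age dependency ratio = 2 575 / 46 549 × 100 = 6
Total dependency ratio = (23 879 + 2 575) / 46 549 × 100 = 26 454 / 46 549 × 100 = 57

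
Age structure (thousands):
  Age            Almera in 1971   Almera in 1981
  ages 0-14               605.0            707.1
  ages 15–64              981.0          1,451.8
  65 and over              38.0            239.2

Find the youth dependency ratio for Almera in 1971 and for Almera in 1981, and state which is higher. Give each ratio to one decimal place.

Almera in 1971: 605.0 / 981.0 × 100 = 61.7
Almera in 1981: 707.1 / 1,451.8 × 100 = 48.7

Almera in 1971: 61.7
Almera in 1981: 48.7
Higher: Almera in 1971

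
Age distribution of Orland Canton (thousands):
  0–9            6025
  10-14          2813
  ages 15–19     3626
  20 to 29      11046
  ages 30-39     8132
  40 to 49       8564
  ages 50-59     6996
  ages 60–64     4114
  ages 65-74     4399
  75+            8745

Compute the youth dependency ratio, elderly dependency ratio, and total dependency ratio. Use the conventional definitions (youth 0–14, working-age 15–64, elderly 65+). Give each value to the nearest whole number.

0–14: 6025 + 2813 = 8838
15–64: 3626 + 11046 + 8132 + 8564 + 6996 + 4114 = 42478
65+: 4399 + 8745 = 13144
Youth dependency ratio = 8838 / 42478 × 100 = 21
Old-age dependency ratio = 13144 / 42478 × 100 = 31
Total dependency ratio = (8838 + 13144) / 42478 × 100 = 21982 / 42478 × 100 = 52

Youth dependency ratio: 21
Old-age dependency ratio: 31
Total dependency ratio: 52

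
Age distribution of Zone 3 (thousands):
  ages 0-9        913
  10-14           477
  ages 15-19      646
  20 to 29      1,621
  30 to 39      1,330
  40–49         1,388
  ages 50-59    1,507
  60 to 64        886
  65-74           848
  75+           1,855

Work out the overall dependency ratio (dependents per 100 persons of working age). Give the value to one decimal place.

0–14: 913 + 477 = 1,390
15–64: 646 + 1,621 + 1,330 + 1,388 + 1,507 + 886 = 7,378
65+: 848 + 1,855 = 2,703
Total dependency ratio = (1,390 + 2,703) / 7,378 × 100 = 4,093 / 7,378 × 100 = 55.5

Total dependency ratio: 55.5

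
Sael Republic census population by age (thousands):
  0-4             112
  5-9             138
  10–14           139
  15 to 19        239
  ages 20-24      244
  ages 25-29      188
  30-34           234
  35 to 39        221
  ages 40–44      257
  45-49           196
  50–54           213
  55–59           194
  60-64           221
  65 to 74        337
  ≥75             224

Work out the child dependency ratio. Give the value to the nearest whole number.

0–14: 112 + 138 + 139 = 389
15–64: 239 + 244 + 188 + 234 + 221 + 257 + 196 + 213 + 194 + 221 = 2207
65+: 337 + 224 = 561
Youth dependency ratio = 389 / 2207 × 100 = 18

Youth dependency ratio: 18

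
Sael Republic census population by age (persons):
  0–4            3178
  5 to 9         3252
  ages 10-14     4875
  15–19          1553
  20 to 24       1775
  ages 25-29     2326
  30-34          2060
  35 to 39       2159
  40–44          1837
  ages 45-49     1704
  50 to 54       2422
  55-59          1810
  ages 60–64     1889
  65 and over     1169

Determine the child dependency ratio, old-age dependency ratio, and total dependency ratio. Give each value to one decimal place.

Youth dependency ratio: 57.9
Old-age dependency ratio: 6.0
Total dependency ratio: 63.9

0–14: 3178 + 3252 + 4875 = 11305
15–64: 1553 + 1775 + 2326 + 2060 + 2159 + 1837 + 1704 + 2422 + 1810 + 1889 = 19535
65+: 1169
Youth dependency ratio = 11305 / 19535 × 100 = 57.9
Old-age dependency ratio = 1169 / 19535 × 100 = 6.0
Total dependency ratio = (11305 + 1169) / 19535 × 100 = 12474 / 19535 × 100 = 63.9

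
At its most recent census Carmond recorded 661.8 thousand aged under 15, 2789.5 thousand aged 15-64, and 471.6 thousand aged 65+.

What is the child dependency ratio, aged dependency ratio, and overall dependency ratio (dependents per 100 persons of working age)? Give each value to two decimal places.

Youth dependency ratio = 661.8 / 2789.5 × 100 = 23.72
Old-age dependency ratio = 471.6 / 2789.5 × 100 = 16.91
Total dependency ratio = (661.8 + 471.6) / 2789.5 × 100 = 1133.4 / 2789.5 × 100 = 40.63

Youth dependency ratio: 23.72
Old-age dependency ratio: 16.91
Total dependency ratio: 40.63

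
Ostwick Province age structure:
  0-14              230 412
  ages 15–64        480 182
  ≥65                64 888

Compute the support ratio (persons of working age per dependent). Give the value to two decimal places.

Support ratio: 1.63

Support ratio = 480 182 / (230 412 + 64 888) = 480 182 / 295 300 = 1.63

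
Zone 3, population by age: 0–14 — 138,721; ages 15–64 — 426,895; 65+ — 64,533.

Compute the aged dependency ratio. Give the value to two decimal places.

Old-age dependency ratio = 64,533 / 426,895 × 100 = 15.12

Old-age dependency ratio: 15.12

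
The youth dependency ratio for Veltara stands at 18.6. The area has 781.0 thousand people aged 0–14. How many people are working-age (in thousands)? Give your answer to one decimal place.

Youth dependency ratio = youth / working-age × 100
18.6 = 781.0 / W × 100
⇒ 4,198.9

Working-age: 4,198.9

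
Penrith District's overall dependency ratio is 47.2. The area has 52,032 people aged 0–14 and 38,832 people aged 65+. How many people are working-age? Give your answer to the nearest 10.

Total dependency ratio = (youth + elderly) / working-age × 100
47.2 = (52,032 + 38,832) / W × 100
⇒ 192,510

Working-age: 192,510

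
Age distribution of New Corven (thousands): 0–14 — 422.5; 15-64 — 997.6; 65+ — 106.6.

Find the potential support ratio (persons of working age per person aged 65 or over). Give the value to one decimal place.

Potential support ratio = 997.6 / 106.6 = 9.4

Potential support ratio: 9.4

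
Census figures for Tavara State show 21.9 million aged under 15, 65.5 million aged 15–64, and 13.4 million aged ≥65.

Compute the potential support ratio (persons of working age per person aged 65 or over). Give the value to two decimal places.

Potential support ratio = 65.5 / 13.4 = 4.89

Potential support ratio: 4.89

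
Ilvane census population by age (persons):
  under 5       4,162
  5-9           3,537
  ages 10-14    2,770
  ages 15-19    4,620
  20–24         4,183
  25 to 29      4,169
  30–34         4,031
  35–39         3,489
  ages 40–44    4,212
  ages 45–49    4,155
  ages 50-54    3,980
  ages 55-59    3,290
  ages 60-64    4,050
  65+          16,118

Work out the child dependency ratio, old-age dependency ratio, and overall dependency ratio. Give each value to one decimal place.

Youth dependency ratio: 26.1
Old-age dependency ratio: 40.1
Total dependency ratio: 66.2

0–14: 4,162 + 3,537 + 2,770 = 10,469
15–64: 4,620 + 4,183 + 4,169 + 4,031 + 3,489 + 4,212 + 4,155 + 3,980 + 3,290 + 4,050 = 40,179
65+: 16,118
Youth dependency ratio = 10,469 / 40,179 × 100 = 26.1
Old-age dependency ratio = 16,118 / 40,179 × 100 = 40.1
Total dependency ratio = (10,469 + 16,118) / 40,179 × 100 = 26,587 / 40,179 × 100 = 66.2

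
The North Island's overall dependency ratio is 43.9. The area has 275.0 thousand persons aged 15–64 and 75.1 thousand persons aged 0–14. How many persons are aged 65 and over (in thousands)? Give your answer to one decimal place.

Aged 65 and over: 45.6

Total dependency ratio = (youth + elderly) / working-age × 100
43.9 = (75.1 + E) / 275.0 × 100
⇒ 45.6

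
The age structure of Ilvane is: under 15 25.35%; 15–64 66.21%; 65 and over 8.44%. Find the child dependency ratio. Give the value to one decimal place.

Youth dependency ratio = 25.35 / 66.21 × 100 = 38.3

Youth dependency ratio: 38.3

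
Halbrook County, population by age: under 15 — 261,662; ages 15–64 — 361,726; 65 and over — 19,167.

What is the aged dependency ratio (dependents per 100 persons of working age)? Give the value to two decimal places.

Old-age dependency ratio: 5.30

Old-age dependency ratio = 19,167 / 361,726 × 100 = 5.30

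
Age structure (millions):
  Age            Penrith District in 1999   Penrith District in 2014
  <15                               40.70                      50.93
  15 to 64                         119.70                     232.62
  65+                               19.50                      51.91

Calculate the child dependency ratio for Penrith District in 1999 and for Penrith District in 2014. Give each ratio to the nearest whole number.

Penrith District in 1999: 34
Penrith District in 2014: 22

Penrith District in 1999: 40.70 / 119.70 × 100 = 34
Penrith District in 2014: 50.93 / 232.62 × 100 = 22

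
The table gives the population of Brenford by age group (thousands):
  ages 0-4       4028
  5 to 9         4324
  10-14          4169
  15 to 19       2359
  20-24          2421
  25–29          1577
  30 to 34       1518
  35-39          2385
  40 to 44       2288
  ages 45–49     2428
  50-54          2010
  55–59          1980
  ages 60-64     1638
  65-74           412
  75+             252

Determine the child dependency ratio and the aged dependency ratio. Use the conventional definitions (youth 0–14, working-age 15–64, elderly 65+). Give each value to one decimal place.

0–14: 4028 + 4324 + 4169 = 12521
15–64: 2359 + 2421 + 1577 + 1518 + 2385 + 2288 + 2428 + 2010 + 1980 + 1638 = 20604
65+: 412 + 252 = 664
Youth dependency ratio = 12521 / 20604 × 100 = 60.8
Old-age dependency ratio = 664 / 20604 × 100 = 3.2

Youth dependency ratio: 60.8
Old-age dependency ratio: 3.2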